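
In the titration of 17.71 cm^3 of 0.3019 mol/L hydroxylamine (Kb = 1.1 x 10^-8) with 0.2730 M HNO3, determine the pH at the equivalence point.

3.44

n(NH2OH) = 0.3019 x 0.01771 = 0.005347 mol; V(HNO3) at equivalence = 0.005347/0.2730 = 0.01958 L.
At equivalence the base is fully converted to NH3OH+; total volume = 0.03729 L, so [NH3OH+] = 0.005347/0.03729 = 0.1434 M.
Ka(NH3OH+) = Kw/Kb = 1.0e-14 / 1.1 x 10^-8 = 9.09e-7.
[H^+] = sqrt(Ka x [NH3OH+]) = sqrt(9.09e-7 x 0.1434) = 0.000361 M.
pH = -log(0.000361) = 3.44.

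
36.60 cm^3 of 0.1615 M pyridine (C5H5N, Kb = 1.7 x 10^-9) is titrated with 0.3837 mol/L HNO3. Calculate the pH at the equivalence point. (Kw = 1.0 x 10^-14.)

n(C5H5N) = 0.1615 x 0.03660 = 0.005911 mol; V(HNO3) at equivalence = 0.005911/0.3837 = 0.01541 L.
At equivalence the base is fully converted to C5H5NH+; total volume = 0.05201 L, so [C5H5NH+] = 0.005911/0.05201 = 0.1137 M.
Ka(C5H5NH+) = Kw/Kb = 1.0e-14 / 1.7 x 10^-9 = 5.88e-6.
[H^+] = sqrt(Ka x [C5H5NH+]) = sqrt(5.88e-6 x 0.1137) = 0.000818 M.
pH = -log(0.000818) = 3.09.

3.09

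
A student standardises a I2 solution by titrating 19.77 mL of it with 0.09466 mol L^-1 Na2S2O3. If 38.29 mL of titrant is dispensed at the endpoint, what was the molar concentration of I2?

0.0917 M

n(Na2S2O3) = 0.09466 x 0.03829 = 0.003625 mol.
From the balanced equation, 2 mol Na2S2O3 reacts with 1 mol I2, so n(I2) = 0.003625 x 1/2 = 0.001812 mol.
[I2] = 0.001812 / 0.01977 L = 0.0917 M.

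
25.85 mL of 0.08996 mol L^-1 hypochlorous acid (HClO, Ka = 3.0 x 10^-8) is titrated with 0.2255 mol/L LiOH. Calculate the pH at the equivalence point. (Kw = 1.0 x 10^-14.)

10.17

n(HClO) = 0.08996 x 0.02585 = 0.002325 mol; V(LiOH) at equivalence = 0.002325/0.2255 = 0.01031 L.
At equivalence all the acid is converted to ClO-; total volume = 0.02585 + 0.01031 = 0.03616 L, so [ClO-] = 0.002325/0.03616 = 0.06431 M.
Kb = Kw/Ka = 1.0e-14 / 3.0 x 10^-8 = 3.33e-7.
[OH^-] = sqrt(Kb x [ClO-]) = sqrt(3.33e-7 x 0.06431) = 0.000146 M.
pOH = 3.83, so pH = 14.00 - 3.83 = 10.17.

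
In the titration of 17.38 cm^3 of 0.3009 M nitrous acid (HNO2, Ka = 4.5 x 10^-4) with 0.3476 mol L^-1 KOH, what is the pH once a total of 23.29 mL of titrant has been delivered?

n(acid) = 0.3009 x 0.01738 = 0.005230 mol; n(KOH) added = 0.3476 x 0.02329 = 0.008096 mol.
Base is in excess by 0.008096 - 0.005230 = 0.002866 mol in a total volume of 0.04067 L.
[OH^-] = 0.002866/0.04067 = 0.07047 M, so pOH = 1.15 and pH = 14.00 - 1.15 = 12.85.

12.85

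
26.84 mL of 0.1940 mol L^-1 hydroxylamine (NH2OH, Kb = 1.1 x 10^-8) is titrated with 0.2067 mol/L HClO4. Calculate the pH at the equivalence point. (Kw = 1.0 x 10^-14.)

3.52

n(NH2OH) = 0.1940 x 0.02684 = 0.005207 mol; V(HClO4) at equivalence = 0.005207/0.2067 = 0.02519 L.
At equivalence the base is fully converted to NH3OH+; total volume = 0.05203 L, so [NH3OH+] = 0.005207/0.05203 = 0.1001 M.
Ka(NH3OH+) = Kw/Kb = 1.0e-14 / 1.1 x 10^-8 = 9.09e-7.
[H^+] = sqrt(Ka x [NH3OH+]) = sqrt(9.09e-7 x 0.1001) = 0.000302 M.
pH = -log(0.000302) = 3.52.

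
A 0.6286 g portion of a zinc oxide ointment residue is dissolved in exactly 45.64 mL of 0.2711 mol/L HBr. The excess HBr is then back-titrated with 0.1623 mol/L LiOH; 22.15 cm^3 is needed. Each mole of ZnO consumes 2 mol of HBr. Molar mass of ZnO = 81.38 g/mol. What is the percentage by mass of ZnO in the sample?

56.8%

Total n(HBr) added = 0.2711 x 0.04564 = 0.01237 mol.
n(LiOH) used = 0.1623 x 0.02215 = 0.003595 mol, which equals the excess n(HBr).
So n(HBr) consumed by the sample = 0.01237 - 0.003595 = 0.008778 mol.
n(ZnO) = 0.008778 / 2 = 0.004389 mol.
mass ZnO = 0.004389 x 81.38 = 0.3572 g, so %ZnO = 0.3572/0.6286 x 100 = 56.8%.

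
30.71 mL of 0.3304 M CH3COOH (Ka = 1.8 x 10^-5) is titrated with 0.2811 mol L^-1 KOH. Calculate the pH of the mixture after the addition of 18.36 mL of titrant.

4.76

Initial n(CH3COOH) = 0.3304 x 0.03071 = 0.01015 mol.
n(KOH) added = 0.2811 x 0.01836 = 0.005161 mol, converting that many moles of CH3COOH to CH3COO-.
Remaining n(CH3COOH) = 0.004986 mol; n(CH3COO-) = 0.005161 mol.
By Henderson-Hasselbalch, pH = pKa + log([A^-]/[HA]) = 4.74 + log(0.005161/0.004986) = 4.74 + (+0.02) = 4.76.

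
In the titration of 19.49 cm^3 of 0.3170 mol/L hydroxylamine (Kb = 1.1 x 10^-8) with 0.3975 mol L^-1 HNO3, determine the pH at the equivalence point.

3.40

n(NH2OH) = 0.3170 x 0.01949 = 0.006178 mol; V(HNO3) at equivalence = 0.006178/0.3975 = 0.01554 L.
At equivalence the base is fully converted to NH3OH+; total volume = 0.03503 L, so [NH3OH+] = 0.006178/0.03503 = 0.1764 M.
Ka(NH3OH+) = Kw/Kb = 1.0e-14 / 1.1 x 10^-8 = 9.09e-7.
[H^+] = sqrt(Ka x [NH3OH+]) = sqrt(9.09e-7 x 0.1764) = 0.000400 M.
pH = -log(0.000400) = 3.40.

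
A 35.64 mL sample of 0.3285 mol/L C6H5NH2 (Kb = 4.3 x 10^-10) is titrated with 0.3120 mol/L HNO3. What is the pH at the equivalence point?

n(C6H5NH2) = 0.3285 x 0.03564 = 0.01171 mol; V(HNO3) at equivalence = 0.01171/0.3120 = 0.03752 L.
At equivalence the base is fully converted to C6H5NH3+; total volume = 0.07316 L, so [C6H5NH3+] = 0.01171/0.07316 = 0.1600 M.
Ka(C6H5NH3+) = Kw/Kb = 1.0e-14 / 4.3 x 10^-10 = 2.33e-5.
[H^+] = sqrt(Ka x [C6H5NH3+]) = sqrt(2.33e-5 x 0.1600) = 0.00193 M.
pH = -log(0.00193) = 2.71.

2.71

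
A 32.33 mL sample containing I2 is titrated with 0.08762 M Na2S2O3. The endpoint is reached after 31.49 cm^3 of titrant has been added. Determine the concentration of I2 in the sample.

n(Na2S2O3) = 0.08762 x 0.03149 = 0.002759 mol.
From the balanced equation, 2 mol Na2S2O3 reacts with 1 mol I2, so n(I2) = 0.002759 x 1/2 = 0.001380 mol.
[I2] = 0.001380 / 0.03233 L = 0.0427 M.

0.0427 M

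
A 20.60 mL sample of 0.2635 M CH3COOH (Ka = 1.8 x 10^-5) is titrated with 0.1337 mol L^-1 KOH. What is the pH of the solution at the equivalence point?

8.85

n(CH3COOH) = 0.2635 x 0.02060 = 0.005428 mol; V(KOH) at equivalence = 0.005428/0.1337 = 0.04060 L.
At equivalence all the acid is converted to CH3COO-; total volume = 0.02060 + 0.04060 = 0.06120 L, so [CH3COO-] = 0.005428/0.06120 = 0.08870 M.
Kb = Kw/Ka = 1.0e-14 / 1.8 x 10^-5 = 5.56e-10.
[OH^-] = sqrt(Kb x [CH3COO-]) = sqrt(5.56e-10 x 0.08870) = 7.02e-6 M.
pOH = 5.15, so pH = 14.00 - 5.15 = 8.85.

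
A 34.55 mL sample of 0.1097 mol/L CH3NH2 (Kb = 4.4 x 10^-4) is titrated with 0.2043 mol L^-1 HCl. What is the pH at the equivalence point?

5.89

n(CH3NH2) = 0.1097 x 0.03455 = 0.003790 mol; V(HCl) at equivalence = 0.003790/0.2043 = 0.01855 L.
At equivalence the base is fully converted to CH3NH3+; total volume = 0.05310 L, so [CH3NH3+] = 0.003790/0.05310 = 0.07137 M.
Ka(CH3NH3+) = Kw/Kb = 1.0e-14 / 4.4 x 10^-4 = 2.27e-11.
[H^+] = sqrt(Ka x [CH3NH3+]) = sqrt(2.27e-11 x 0.07137) = 1.27e-6 M.
pH = -log(1.27e-6) = 5.89.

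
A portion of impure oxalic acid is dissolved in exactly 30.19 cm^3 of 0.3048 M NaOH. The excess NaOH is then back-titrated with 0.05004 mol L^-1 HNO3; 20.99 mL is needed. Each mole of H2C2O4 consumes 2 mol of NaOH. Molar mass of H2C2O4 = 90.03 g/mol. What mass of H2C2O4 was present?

0.367 g

Total n(NaOH) added = 0.3048 x 0.03019 = 0.009202 mol.
n(HNO3) used = 0.05004 x 0.02099 = 0.001050 mol, which equals the excess n(NaOH).
So n(NaOH) consumed by the sample = 0.009202 - 0.001050 = 0.008152 mol.
n(H2C2O4) = 0.008152 / 2 = 0.004076 mol.
mass = 0.004076 mol x 90.03 g/mol = 0.367 g.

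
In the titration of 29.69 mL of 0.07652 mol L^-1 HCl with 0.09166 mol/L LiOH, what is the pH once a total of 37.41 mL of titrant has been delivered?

n(acid) = 0.07652 x 0.02969 = 0.002272 mol; n(LiOH) added = 0.09166 x 0.03741 = 0.003429 mol.
Base is in excess by 0.003429 - 0.002272 = 0.001157 mol in a total volume of 0.06710 L.
[OH^-] = 0.001157/0.06710 = 0.01724 M, so pOH = 1.76 and pH = 14.00 - 1.76 = 12.24.

12.24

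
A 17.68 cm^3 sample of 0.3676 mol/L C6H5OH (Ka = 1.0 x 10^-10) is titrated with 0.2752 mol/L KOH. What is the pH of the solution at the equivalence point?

n(C6H5OH) = 0.3676 x 0.01768 = 0.006499 mol; V(KOH) at equivalence = 0.006499/0.2752 = 0.02362 L.
At equivalence all the acid is converted to C6H5O-; total volume = 0.01768 + 0.02362 = 0.04130 L, so [C6H5O-] = 0.006499/0.04130 = 0.1574 M.
Kb = Kw/Ka = 1.0e-14 / 1.0 x 10^-10 = 0.000100.
[OH^-] = sqrt(Kb x [C6H5O-]) = sqrt(0.000100 x 0.1574) = 0.00397 M.
pOH = 2.40, so pH = 14.00 - 2.40 = 11.60.

11.60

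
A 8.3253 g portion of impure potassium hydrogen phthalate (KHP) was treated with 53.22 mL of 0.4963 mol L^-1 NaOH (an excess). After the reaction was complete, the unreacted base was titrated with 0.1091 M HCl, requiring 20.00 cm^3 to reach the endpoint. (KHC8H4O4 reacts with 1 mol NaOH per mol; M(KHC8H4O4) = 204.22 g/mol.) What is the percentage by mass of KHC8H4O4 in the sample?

Total n(NaOH) added = 0.4963 x 0.05322 = 0.02641 mol.
n(HCl) used = 0.1091 x 0.02000 = 0.002182 mol, which equals the excess n(NaOH).
So n(NaOH) consumed by the sample = 0.02641 - 0.002182 = 0.02423 mol.
n(KHC8H4O4) = 0.02423 / 1 = 0.02423 mol.
mass KHC8H4O4 = 0.02423 x 204.22 = 4.948 g, so %KHC8H4O4 = 4.948/8.3253 x 100 = 59.4%.

59.4%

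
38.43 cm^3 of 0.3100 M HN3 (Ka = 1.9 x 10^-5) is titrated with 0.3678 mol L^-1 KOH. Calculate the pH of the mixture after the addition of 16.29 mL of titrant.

Initial n(HN3) = 0.3100 x 0.03843 = 0.01191 mol.
n(KOH) added = 0.3678 x 0.01629 = 0.005991 mol, converting that many moles of HN3 to N3-.
Remaining n(HN3) = 0.005922 mol; n(N3-) = 0.005991 mol.
By Henderson-Hasselbalch, pH = pKa + log([A^-]/[HA]) = 4.72 + log(0.005991/0.005922) = 4.72 + (+0.01) = 4.73.

4.73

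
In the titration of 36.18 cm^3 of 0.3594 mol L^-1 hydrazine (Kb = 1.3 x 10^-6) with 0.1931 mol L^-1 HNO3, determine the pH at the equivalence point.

4.51

n(N2H4) = 0.3594 x 0.03618 = 0.01300 mol; V(HNO3) at equivalence = 0.01300/0.1931 = 0.06734 L.
At equivalence the base is fully converted to N2H5+; total volume = 0.1035 L, so [N2H5+] = 0.01300/0.1035 = 0.1256 M.
Ka(N2H5+) = Kw/Kb = 1.0e-14 / 1.3 x 10^-6 = 7.69e-9.
[H^+] = sqrt(Ka x [N2H5+]) = sqrt(7.69e-9 x 0.1256) = 3.11e-5 M.
pH = -log(3.11e-5) = 4.51.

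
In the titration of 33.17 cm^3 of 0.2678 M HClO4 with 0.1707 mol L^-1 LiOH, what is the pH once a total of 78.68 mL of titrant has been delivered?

n(acid) = 0.2678 x 0.03317 = 0.008883 mol; n(LiOH) added = 0.1707 x 0.07868 = 0.01343 mol.
Base is in excess by 0.01343 - 0.008883 = 0.004548 mol in a total volume of 0.1119 L.
[OH^-] = 0.004548/0.1119 = 0.04066 M, so pOH = 1.39 and pH = 14.00 - 1.39 = 12.61.

12.61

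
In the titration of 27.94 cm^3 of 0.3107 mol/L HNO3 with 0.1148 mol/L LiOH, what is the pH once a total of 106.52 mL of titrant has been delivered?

12.42

n(acid) = 0.3107 x 0.02794 = 0.008681 mol; n(LiOH) added = 0.1148 x 0.1065 = 0.01223 mol.
Base is in excess by 0.01223 - 0.008681 = 0.003548 mol in a total volume of 0.1345 L.
[OH^-] = 0.003548/0.1345 = 0.02638 M, so pOH = 1.58 and pH = 14.00 - 1.58 = 12.42.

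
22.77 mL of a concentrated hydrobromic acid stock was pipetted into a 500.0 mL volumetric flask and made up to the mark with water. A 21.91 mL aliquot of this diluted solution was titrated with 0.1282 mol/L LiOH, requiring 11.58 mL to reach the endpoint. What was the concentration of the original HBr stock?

1.49 M

n(LiOH) = 0.1282 x 0.01158 = 0.001485 mol.
n(HBr) in the aliquot = 0.001485 mol.
[diluted HBr] = 0.001485 / 0.02191 = 0.06776 M.
Dilution factor = 500.0/22.77 = 21.96, so [stock] = 0.06776 x 21.96 = 1.49 M.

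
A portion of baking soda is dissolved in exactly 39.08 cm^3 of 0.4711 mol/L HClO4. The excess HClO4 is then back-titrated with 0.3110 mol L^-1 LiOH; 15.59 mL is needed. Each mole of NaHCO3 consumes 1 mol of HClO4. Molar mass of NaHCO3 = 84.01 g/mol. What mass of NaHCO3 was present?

Total n(HClO4) added = 0.4711 x 0.03908 = 0.01841 mol.
n(LiOH) used = 0.3110 x 0.01559 = 0.004848 mol, which equals the excess n(HClO4).
So n(HClO4) consumed by the sample = 0.01841 - 0.004848 = 0.01356 mol.
n(NaHCO3) = 0.01356 / 1 = 0.01356 mol.
mass = 0.01356 mol x 84.01 g/mol = 1.14 g.

1.14 g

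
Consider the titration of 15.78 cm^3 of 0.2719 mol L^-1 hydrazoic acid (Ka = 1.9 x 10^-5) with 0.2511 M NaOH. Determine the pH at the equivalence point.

n(HN3) = 0.2719 x 0.01578 = 0.004291 mol; V(NaOH) at equivalence = 0.004291/0.2511 = 0.01709 L.
At equivalence all the acid is converted to N3-; total volume = 0.01578 + 0.01709 = 0.03287 L, so [N3-] = 0.004291/0.03287 = 0.1305 M.
Kb = Kw/Ka = 1.0e-14 / 1.9 x 10^-5 = 5.26e-10.
[OH^-] = sqrt(Kb x [N3-]) = sqrt(5.26e-10 x 0.1305) = 8.29e-6 M.
pOH = 5.08, so pH = 14.00 - 5.08 = 8.92.

8.92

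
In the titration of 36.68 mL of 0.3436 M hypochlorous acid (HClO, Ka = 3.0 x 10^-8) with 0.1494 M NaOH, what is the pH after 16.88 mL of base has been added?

6.92

Initial n(HClO) = 0.3436 x 0.03668 = 0.01260 mol.
n(NaOH) added = 0.1494 x 0.01688 = 0.002522 mol, converting that many moles of HClO to ClO-.
Remaining n(HClO) = 0.01008 mol; n(ClO-) = 0.002522 mol.
By Henderson-Hasselbalch, pH = pKa + log([A^-]/[HA]) = 7.52 + log(0.002522/0.01008) = 7.52 + (-0.60) = 6.92.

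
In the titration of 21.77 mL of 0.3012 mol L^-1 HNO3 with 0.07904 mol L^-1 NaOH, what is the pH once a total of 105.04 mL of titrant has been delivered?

12.14

n(acid) = 0.3012 x 0.02177 = 0.006557 mol; n(NaOH) added = 0.07904 x 0.1050 = 0.008302 mol.
Base is in excess by 0.008302 - 0.006557 = 0.001745 mol in a total volume of 0.1268 L.
[OH^-] = 0.001745/0.1268 = 0.01376 M, so pOH = 1.86 and pH = 14.00 - 1.86 = 12.14.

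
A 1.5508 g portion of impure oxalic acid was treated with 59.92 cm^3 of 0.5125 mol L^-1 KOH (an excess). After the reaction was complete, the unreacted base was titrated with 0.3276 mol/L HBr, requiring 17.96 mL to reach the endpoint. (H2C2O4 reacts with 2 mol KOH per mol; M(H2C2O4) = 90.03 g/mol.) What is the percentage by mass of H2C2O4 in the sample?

Total n(KOH) added = 0.5125 x 0.05992 = 0.03071 mol.
n(HBr) used = 0.3276 x 0.01796 = 0.005884 mol, which equals the excess n(KOH).
So n(KOH) consumed by the sample = 0.03071 - 0.005884 = 0.02483 mol.
n(H2C2O4) = 0.02483 / 2 = 0.01241 mol.
mass H2C2O4 = 0.01241 x 90.03 = 1.118 g, so %H2C2O4 = 1.118/1.5508 x 100 = 72.1%.

72.1%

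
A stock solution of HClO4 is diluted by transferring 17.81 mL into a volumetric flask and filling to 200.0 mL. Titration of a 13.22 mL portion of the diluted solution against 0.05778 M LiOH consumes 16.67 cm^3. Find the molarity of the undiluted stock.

0.818 M

n(LiOH) = 0.05778 x 0.01667 = 0.0009632 mol.
n(HClO4) in the aliquot = 0.0009632 mol.
[diluted HClO4] = 0.0009632 / 0.01322 = 0.07286 M.
Dilution factor = 200.0/17.81 = 11.23, so [stock] = 0.07286 x 11.23 = 0.818 M.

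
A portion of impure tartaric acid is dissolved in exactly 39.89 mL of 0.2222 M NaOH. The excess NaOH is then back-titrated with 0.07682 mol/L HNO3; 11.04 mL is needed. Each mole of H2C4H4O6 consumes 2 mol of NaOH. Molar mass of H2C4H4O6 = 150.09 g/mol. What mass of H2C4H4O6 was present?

Total n(NaOH) added = 0.2222 x 0.03989 = 0.008864 mol.
n(HNO3) used = 0.07682 x 0.01104 = 0.0008481 mol, which equals the excess n(NaOH).
So n(NaOH) consumed by the sample = 0.008864 - 0.0008481 = 0.008015 mol.
n(H2C4H4O6) = 0.008015 / 2 = 0.004008 mol.
mass = 0.004008 mol x 150.09 g/mol = 0.602 g.

0.602 g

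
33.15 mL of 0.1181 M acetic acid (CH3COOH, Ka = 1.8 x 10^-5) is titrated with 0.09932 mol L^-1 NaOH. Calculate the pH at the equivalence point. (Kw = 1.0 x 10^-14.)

8.74

n(CH3COOH) = 0.1181 x 0.03315 = 0.003915 mol; V(NaOH) at equivalence = 0.003915/0.09932 = 0.03942 L.
At equivalence all the acid is converted to CH3COO-; total volume = 0.03315 + 0.03942 = 0.07257 L, so [CH3COO-] = 0.003915/0.07257 = 0.05395 M.
Kb = Kw/Ka = 1.0e-14 / 1.8 x 10^-5 = 5.56e-10.
[OH^-] = sqrt(Kb x [CH3COO-]) = sqrt(5.56e-10 x 0.05395) = 5.47e-6 M.
pOH = 5.26, so pH = 14.00 - 5.26 = 8.74.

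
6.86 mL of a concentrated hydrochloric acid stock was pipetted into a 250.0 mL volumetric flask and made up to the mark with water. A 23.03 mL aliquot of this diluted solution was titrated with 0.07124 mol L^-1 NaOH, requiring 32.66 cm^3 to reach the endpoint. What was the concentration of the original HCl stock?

3.68 M

n(NaOH) = 0.07124 x 0.03266 = 0.002327 mol.
n(HCl) in the aliquot = 0.002327 mol.
[diluted HCl] = 0.002327 / 0.02303 = 0.1010 M.
Dilution factor = 250.0/6.860 = 36.44, so [stock] = 0.1010 x 36.44 = 3.68 M.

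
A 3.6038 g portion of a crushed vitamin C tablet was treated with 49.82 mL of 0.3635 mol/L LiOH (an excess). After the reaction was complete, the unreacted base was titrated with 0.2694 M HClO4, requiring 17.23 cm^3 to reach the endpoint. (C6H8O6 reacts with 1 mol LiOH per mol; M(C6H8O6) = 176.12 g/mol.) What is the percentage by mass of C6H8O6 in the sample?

65.8%

Total n(LiOH) added = 0.3635 x 0.04982 = 0.01811 mol.
n(HClO4) used = 0.2694 x 0.01723 = 0.004642 mol, which equals the excess n(LiOH).
So n(LiOH) consumed by the sample = 0.01811 - 0.004642 = 0.01347 mol.
n(C6H8O6) = 0.01347 / 1 = 0.01347 mol.
mass C6H8O6 = 0.01347 x 176.12 = 2.372 g, so %C6H8O6 = 2.372/3.6038 x 100 = 65.8%.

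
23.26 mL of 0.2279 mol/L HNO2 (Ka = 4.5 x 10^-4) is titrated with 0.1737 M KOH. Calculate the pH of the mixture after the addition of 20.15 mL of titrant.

Initial n(HNO2) = 0.2279 x 0.02326 = 0.005301 mol.
n(KOH) added = 0.1737 x 0.02015 = 0.003500 mol, converting that many moles of HNO2 to NO2-.
Remaining n(HNO2) = 0.001801 mol; n(NO2-) = 0.003500 mol.
By Henderson-Hasselbalch, pH = pKa + log([A^-]/[HA]) = 3.35 + log(0.003500/0.001801) = 3.35 + (+0.29) = 3.64.

3.64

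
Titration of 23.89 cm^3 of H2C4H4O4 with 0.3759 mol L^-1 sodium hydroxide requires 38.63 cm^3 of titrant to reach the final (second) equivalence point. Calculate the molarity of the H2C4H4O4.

0.304 M

n(NaOH) = 0.3759 x 0.03863 = 0.01452 mol.
At the final (second) equivalence point, 2 mol OH^- react per mol H2C4H4O4, so n(H2C4H4O4) = 0.01452 / 2 = 0.007261 mol.
[H2C4H4O4] = 0.007261 / 0.02389 L = 0.304 M.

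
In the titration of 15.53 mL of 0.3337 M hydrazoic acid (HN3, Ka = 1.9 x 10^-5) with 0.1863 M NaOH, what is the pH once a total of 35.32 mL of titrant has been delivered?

12.44

n(acid) = 0.3337 x 0.01553 = 0.005182 mol; n(NaOH) added = 0.1863 x 0.03532 = 0.006580 mol.
Base is in excess by 0.006580 - 0.005182 = 0.001398 mol in a total volume of 0.05085 L.
[OH^-] = 0.001398/0.05085 = 0.02749 M, so pOH = 1.56 and pH = 14.00 - 1.56 = 12.44.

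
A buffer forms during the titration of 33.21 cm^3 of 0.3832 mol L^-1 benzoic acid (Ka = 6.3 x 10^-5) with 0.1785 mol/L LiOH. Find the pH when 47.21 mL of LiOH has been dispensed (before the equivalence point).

4.49

Initial n(C6H5COOH) = 0.3832 x 0.03321 = 0.01273 mol.
n(LiOH) added = 0.1785 x 0.04721 = 0.008427 mol, converting that many moles of C6H5COOH to C6H5COO-.
Remaining n(C6H5COOH) = 0.004299 mol; n(C6H5COO-) = 0.008427 mol.
By Henderson-Hasselbalch, pH = pKa + log([A^-]/[HA]) = 4.20 + log(0.008427/0.004299) = 4.20 + (+0.29) = 4.49.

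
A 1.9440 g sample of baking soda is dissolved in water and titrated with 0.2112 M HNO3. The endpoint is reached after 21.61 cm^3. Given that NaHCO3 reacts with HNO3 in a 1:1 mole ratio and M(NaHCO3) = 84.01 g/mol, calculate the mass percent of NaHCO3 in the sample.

n(HNO3) = 0.2112 x 0.02161 = 0.004564 mol.
n(NaHCO3) = 0.004564 / 1 = 0.004564 mol.
mass of NaHCO3 = 0.004564 x 84.01 = 0.3834 g.
% purity = 0.3834 / 1.9440 x 100 = 19.7%.

19.7%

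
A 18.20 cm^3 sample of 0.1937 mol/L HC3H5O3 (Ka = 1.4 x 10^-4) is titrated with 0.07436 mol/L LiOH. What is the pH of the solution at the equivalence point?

n(HC3H5O3) = 0.1937 x 0.01820 = 0.003525 mol; V(LiOH) at equivalence = 0.003525/0.07436 = 0.04741 L.
At equivalence all the acid is converted to C3H5O3-; total volume = 0.01820 + 0.04741 = 0.06561 L, so [C3H5O3-] = 0.003525/0.06561 = 0.05373 M.
Kb = Kw/Ka = 1.0e-14 / 1.4 x 10^-4 = 7.14e-11.
[OH^-] = sqrt(Kb x [C3H5O3-]) = sqrt(7.14e-11 x 0.05373) = 1.96e-6 M.
pOH = 5.71, so pH = 14.00 - 5.71 = 8.29.

8.29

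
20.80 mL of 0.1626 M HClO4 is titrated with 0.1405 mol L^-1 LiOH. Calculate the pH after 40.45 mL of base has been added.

12.57

n(acid) = 0.1626 x 0.02080 = 0.003382 mol; n(LiOH) added = 0.1405 x 0.04045 = 0.005683 mol.
Base is in excess by 0.005683 - 0.003382 = 0.002301 mol in a total volume of 0.06125 L.
[OH^-] = 0.002301/0.06125 = 0.03757 M, so pOH = 1.43 and pH = 14.00 - 1.43 = 12.57.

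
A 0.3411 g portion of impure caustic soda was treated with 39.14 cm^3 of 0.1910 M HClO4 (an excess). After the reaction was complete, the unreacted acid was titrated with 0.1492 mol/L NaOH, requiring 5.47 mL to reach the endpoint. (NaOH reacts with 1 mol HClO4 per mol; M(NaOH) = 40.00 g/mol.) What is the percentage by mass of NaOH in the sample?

78.1%

Total n(HClO4) added = 0.1910 x 0.03914 = 0.007476 mol.
n(NaOH) used = 0.1492 x 0.005470 = 0.0008161 mol, which equals the excess n(HClO4).
So n(HClO4) consumed by the sample = 0.007476 - 0.0008161 = 0.006660 mol.
n(NaOH) = 0.006660 / 1 = 0.006660 mol.
mass NaOH = 0.006660 x 40.00 = 0.2664 g, so %NaOH = 0.2664/0.3411 x 100 = 78.1%.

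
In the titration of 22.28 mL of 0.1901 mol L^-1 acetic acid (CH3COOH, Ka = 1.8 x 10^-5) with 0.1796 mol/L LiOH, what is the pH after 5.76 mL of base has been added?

4.25

Initial n(CH3COOH) = 0.1901 x 0.02228 = 0.004235 mol.
n(LiOH) added = 0.1796 x 0.005760 = 0.001034 mol, converting that many moles of CH3COOH to CH3COO-.
Remaining n(CH3COOH) = 0.003201 mol; n(CH3COO-) = 0.001034 mol.
By Henderson-Hasselbalch, pH = pKa + log([A^-]/[HA]) = 4.74 + log(0.001034/0.003201) = 4.74 + (-0.49) = 4.25.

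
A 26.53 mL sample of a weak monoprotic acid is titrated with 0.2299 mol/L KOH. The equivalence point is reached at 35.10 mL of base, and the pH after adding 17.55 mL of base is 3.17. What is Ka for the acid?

6.8 x 10^-4

17.55 mL is half of the equivalence volume, so this is the half-equivalence point where [HA] = [A^-].
At half-equivalence pH = pKa, so pKa = 3.17.
Ka = 10^(-3.17) = 6.8 x 10^-4.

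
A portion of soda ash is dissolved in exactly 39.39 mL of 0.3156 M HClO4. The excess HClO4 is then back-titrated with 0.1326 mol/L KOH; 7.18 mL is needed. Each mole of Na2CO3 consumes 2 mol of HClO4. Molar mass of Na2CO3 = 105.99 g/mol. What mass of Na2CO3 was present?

Total n(HClO4) added = 0.3156 x 0.03939 = 0.01243 mol.
n(KOH) used = 0.1326 x 0.007180 = 0.0009521 mol, which equals the excess n(HClO4).
So n(HClO4) consumed by the sample = 0.01243 - 0.0009521 = 0.01148 mol.
n(Na2CO3) = 0.01148 / 2 = 0.005740 mol.
mass = 0.005740 mol x 105.99 g/mol = 0.608 g.

0.608 g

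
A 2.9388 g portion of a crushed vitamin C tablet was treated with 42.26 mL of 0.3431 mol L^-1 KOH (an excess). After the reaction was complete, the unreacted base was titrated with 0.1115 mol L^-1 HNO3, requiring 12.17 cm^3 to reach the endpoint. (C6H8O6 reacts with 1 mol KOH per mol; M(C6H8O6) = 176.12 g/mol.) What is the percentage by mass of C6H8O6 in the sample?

78.8%

Total n(KOH) added = 0.3431 x 0.04226 = 0.01450 mol.
n(HNO3) used = 0.1115 x 0.01217 = 0.001357 mol, which equals the excess n(KOH).
So n(KOH) consumed by the sample = 0.01450 - 0.001357 = 0.01314 mol.
n(C6H8O6) = 0.01314 / 1 = 0.01314 mol.
mass C6H8O6 = 0.01314 x 176.12 = 2.315 g, so %C6H8O6 = 2.315/2.9388 x 100 = 78.8%.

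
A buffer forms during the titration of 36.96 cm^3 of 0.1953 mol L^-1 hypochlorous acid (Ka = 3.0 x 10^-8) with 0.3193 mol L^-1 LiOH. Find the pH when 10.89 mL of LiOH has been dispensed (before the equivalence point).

7.49

Initial n(HClO) = 0.1953 x 0.03696 = 0.007218 mol.
n(LiOH) added = 0.3193 x 0.01089 = 0.003477 mol, converting that many moles of HClO to ClO-.
Remaining n(HClO) = 0.003741 mol; n(ClO-) = 0.003477 mol.
By Henderson-Hasselbalch, pH = pKa + log([A^-]/[HA]) = 7.52 + log(0.003477/0.003741) = 7.52 + (-0.03) = 7.49.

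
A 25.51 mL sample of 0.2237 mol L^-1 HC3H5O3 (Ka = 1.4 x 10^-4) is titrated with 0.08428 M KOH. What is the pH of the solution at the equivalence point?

n(HC3H5O3) = 0.2237 x 0.02551 = 0.005707 mol; V(KOH) at equivalence = 0.005707/0.08428 = 0.06771 L.
At equivalence all the acid is converted to C3H5O3-; total volume = 0.02551 + 0.06771 = 0.09322 L, so [C3H5O3-] = 0.005707/0.09322 = 0.06122 M.
Kb = Kw/Ka = 1.0e-14 / 1.4 x 10^-4 = 7.14e-11.
[OH^-] = sqrt(Kb x [C3H5O3-]) = sqrt(7.14e-11 x 0.06122) = 2.09e-6 M.
pOH = 5.68, so pH = 14.00 - 5.68 = 8.32.

8.32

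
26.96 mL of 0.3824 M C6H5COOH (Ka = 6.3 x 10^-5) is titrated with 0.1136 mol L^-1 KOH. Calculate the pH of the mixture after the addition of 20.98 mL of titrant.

3.68

Initial n(C6H5COOH) = 0.3824 x 0.02696 = 0.01031 mol.
n(KOH) added = 0.1136 x 0.02098 = 0.002383 mol, converting that many moles of C6H5COOH to C6H5COO-.
Remaining n(C6H5COOH) = 0.007926 mol; n(C6H5COO-) = 0.002383 mol.
By Henderson-Hasselbalch, pH = pKa + log([A^-]/[HA]) = 4.20 + log(0.002383/0.007926) = 4.20 + (-0.52) = 3.68.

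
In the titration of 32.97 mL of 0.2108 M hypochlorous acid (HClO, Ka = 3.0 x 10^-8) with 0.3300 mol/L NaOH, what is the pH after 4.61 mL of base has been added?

6.97

Initial n(HClO) = 0.2108 x 0.03297 = 0.006950 mol.
n(NaOH) added = 0.3300 x 0.004610 = 0.001521 mol, converting that many moles of HClO to ClO-.
Remaining n(HClO) = 0.005429 mol; n(ClO-) = 0.001521 mol.
By Henderson-Hasselbalch, pH = pKa + log([A^-]/[HA]) = 7.52 + log(0.001521/0.005429) = 7.52 + (-0.55) = 6.97.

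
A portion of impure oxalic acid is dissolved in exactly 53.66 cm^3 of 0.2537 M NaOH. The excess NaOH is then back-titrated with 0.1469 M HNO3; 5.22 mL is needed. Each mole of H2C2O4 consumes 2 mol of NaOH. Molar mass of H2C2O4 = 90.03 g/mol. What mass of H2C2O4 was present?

0.578 g

Total n(NaOH) added = 0.2537 x 0.05366 = 0.01361 mol.
n(HNO3) used = 0.1469 x 0.005220 = 0.0007668 mol, which equals the excess n(NaOH).
So n(NaOH) consumed by the sample = 0.01361 - 0.0007668 = 0.01285 mol.
n(H2C2O4) = 0.01285 / 2 = 0.006423 mol.
mass = 0.006423 mol x 90.03 g/mol = 0.578 g.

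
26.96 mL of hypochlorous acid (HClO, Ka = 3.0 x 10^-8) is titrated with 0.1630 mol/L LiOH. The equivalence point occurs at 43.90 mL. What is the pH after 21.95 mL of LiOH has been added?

7.52

21.95 mL is exactly half the equivalence volume (43.90/2), i.e. the half-equivalence point.
There, n(HA) = n(A^-), so pH = pKa = -log(3.0 x 10^-8) = 7.52.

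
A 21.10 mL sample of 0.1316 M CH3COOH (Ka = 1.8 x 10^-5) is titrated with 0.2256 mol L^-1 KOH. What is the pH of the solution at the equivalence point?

8.83

n(CH3COOH) = 0.1316 x 0.02110 = 0.002777 mol; V(KOH) at equivalence = 0.002777/0.2256 = 0.01231 L.
At equivalence all the acid is converted to CH3COO-; total volume = 0.02110 + 0.01231 = 0.03341 L, so [CH3COO-] = 0.002777/0.03341 = 0.08312 M.
Kb = Kw/Ka = 1.0e-14 / 1.8 x 10^-5 = 5.56e-10.
[OH^-] = sqrt(Kb x [CH3COO-]) = sqrt(5.56e-10 x 0.08312) = 6.80e-6 M.
pOH = 5.17, so pH = 14.00 - 5.17 = 8.83.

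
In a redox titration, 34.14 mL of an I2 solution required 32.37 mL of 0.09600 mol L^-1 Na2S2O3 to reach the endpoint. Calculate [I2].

0.0455 M

n(Na2S2O3) = 0.09600 x 0.03237 = 0.003108 mol.
From the balanced equation, 2 mol Na2S2O3 reacts with 1 mol I2, so n(I2) = 0.003108 x 1/2 = 0.001554 mol.
[I2] = 0.001554 / 0.03414 L = 0.0455 M.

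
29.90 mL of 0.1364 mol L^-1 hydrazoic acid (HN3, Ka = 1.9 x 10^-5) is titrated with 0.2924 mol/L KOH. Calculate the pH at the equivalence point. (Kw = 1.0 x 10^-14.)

n(HN3) = 0.1364 x 0.02990 = 0.004078 mol; V(KOH) at equivalence = 0.004078/0.2924 = 0.01395 L.
At equivalence all the acid is converted to N3-; total volume = 0.02990 + 0.01395 = 0.04385 L, so [N3-] = 0.004078/0.04385 = 0.09301 M.
Kb = Kw/Ka = 1.0e-14 / 1.9 x 10^-5 = 5.26e-10.
[OH^-] = sqrt(Kb x [N3-]) = sqrt(5.26e-10 x 0.09301) = 7.00e-6 M.
pOH = 5.16, so pH = 14.00 - 5.16 = 8.84.

8.84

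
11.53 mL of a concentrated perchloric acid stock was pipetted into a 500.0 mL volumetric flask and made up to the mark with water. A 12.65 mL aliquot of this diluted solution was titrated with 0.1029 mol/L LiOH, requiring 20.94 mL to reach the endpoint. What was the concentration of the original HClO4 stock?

7.39 M

n(LiOH) = 0.1029 x 0.02094 = 0.002155 mol.
n(HClO4) in the aliquot = 0.002155 mol.
[diluted HClO4] = 0.002155 / 0.01265 = 0.1703 M.
Dilution factor = 500.0/11.53 = 43.37, so [stock] = 0.1703 x 43.37 = 7.39 M.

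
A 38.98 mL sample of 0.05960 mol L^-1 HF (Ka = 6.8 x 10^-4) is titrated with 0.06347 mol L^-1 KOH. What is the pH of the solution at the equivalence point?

7.83

n(HF) = 0.05960 x 0.03898 = 0.002323 mol; V(KOH) at equivalence = 0.002323/0.06347 = 0.03660 L.
At equivalence all the acid is converted to F-; total volume = 0.03898 + 0.03660 = 0.07558 L, so [F-] = 0.002323/0.07558 = 0.03074 M.
Kb = Kw/Ka = 1.0e-14 / 6.8 x 10^-4 = 1.47e-11.
[OH^-] = sqrt(Kb x [F-]) = sqrt(1.47e-11 x 0.03074) = 6.72e-7 M.
pOH = 6.17, so pH = 14.00 - 6.17 = 7.83.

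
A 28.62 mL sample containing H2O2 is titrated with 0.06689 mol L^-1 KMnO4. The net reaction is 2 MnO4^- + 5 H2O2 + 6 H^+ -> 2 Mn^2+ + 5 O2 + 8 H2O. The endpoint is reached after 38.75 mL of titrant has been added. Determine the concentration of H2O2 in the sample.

0.226 M

n(KMnO4) = 0.06689 x 0.03875 = 0.002592 mol.
From the balanced equation, 2 mol KMnO4 reacts with 5 mol H2O2, so n(H2O2) = 0.002592 x 5/2 = 0.006480 mol.
[H2O2] = 0.006480 / 0.02862 L = 0.226 M.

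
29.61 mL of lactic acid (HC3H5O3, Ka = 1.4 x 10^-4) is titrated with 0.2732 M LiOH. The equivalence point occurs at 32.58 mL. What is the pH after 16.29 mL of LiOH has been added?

3.85

16.29 mL is exactly half the equivalence volume (32.58/2), i.e. the half-equivalence point.
There, n(HA) = n(A^-), so pH = pKa = -log(1.4 x 10^-4) = 3.85.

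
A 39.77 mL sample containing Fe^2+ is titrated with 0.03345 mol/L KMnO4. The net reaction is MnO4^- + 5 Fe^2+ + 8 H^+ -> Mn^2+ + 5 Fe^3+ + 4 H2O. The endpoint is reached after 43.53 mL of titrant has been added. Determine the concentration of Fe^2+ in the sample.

n(KMnO4) = 0.03345 x 0.04353 = 0.001456 mol.
From the balanced equation, 1 mol KMnO4 reacts with 5 mol Fe^2+, so n(Fe^2+) = 0.001456 x 5/1 = 0.007280 mol.
[Fe^2+] = 0.007280 / 0.03977 L = 0.183 M.

0.183 M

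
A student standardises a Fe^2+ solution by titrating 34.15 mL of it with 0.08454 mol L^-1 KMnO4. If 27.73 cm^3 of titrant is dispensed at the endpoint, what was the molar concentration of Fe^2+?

n(KMnO4) = 0.08454 x 0.02773 = 0.002344 mol.
From the balanced equation, 1 mol KMnO4 reacts with 5 mol Fe^2+, so n(Fe^2+) = 0.002344 x 5/1 = 0.01172 mol.
[Fe^2+] = 0.01172 / 0.03415 L = 0.343 M.

0.343 M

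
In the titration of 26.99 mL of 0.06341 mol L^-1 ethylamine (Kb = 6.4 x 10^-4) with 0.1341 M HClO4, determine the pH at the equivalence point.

6.09

n(C2H5NH2) = 0.06341 x 0.02699 = 0.001711 mol; V(HClO4) at equivalence = 0.001711/0.1341 = 0.01276 L.
At equivalence the base is fully converted to C2H5NH3+; total volume = 0.03975 L, so [C2H5NH3+] = 0.001711/0.03975 = 0.04305 M.
Ka(C2H5NH3+) = Kw/Kb = 1.0e-14 / 6.4 x 10^-4 = 1.56e-11.
[H^+] = sqrt(Ka x [C2H5NH3+]) = sqrt(1.56e-11 x 0.04305) = 8.20e-7 M.
pH = -log(8.20e-7) = 6.09.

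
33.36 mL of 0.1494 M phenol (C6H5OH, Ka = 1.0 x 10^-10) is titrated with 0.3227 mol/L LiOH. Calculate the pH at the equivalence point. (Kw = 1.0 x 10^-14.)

11.50

n(C6H5OH) = 0.1494 x 0.03336 = 0.004984 mol; V(LiOH) at equivalence = 0.004984/0.3227 = 0.01544 L.
At equivalence all the acid is converted to C6H5O-; total volume = 0.03336 + 0.01544 = 0.04880 L, so [C6H5O-] = 0.004984/0.04880 = 0.1021 M.
Kb = Kw/Ka = 1.0e-14 / 1.0 x 10^-10 = 0.000100.
[OH^-] = sqrt(Kb x [C6H5O-]) = sqrt(0.000100 x 0.1021) = 0.00320 M.
pOH = 2.50, so pH = 14.00 - 2.50 = 11.50.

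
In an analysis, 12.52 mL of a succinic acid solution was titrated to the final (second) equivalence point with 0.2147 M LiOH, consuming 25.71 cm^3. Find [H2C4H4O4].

n(LiOH) = 0.2147 x 0.02571 = 0.005520 mol.
At the final (second) equivalence point, 2 mol OH^- react per mol H2C4H4O4, so n(H2C4H4O4) = 0.005520 / 2 = 0.002760 mol.
[H2C4H4O4] = 0.002760 / 0.01252 L = 0.220 M.

0.220 M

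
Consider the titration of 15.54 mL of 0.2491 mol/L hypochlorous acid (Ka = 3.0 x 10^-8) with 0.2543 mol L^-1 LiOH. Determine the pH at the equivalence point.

10.31

n(HClO) = 0.2491 x 0.01554 = 0.003871 mol; V(LiOH) at equivalence = 0.003871/0.2543 = 0.01522 L.
At equivalence all the acid is converted to ClO-; total volume = 0.01554 + 0.01522 = 0.03076 L, so [ClO-] = 0.003871/0.03076 = 0.1258 M.
Kb = Kw/Ka = 1.0e-14 / 3.0 x 10^-8 = 3.33e-7.
[OH^-] = sqrt(Kb x [ClO-]) = sqrt(3.33e-7 x 0.1258) = 0.000205 M.
pOH = 3.69, so pH = 14.00 - 3.69 = 10.31.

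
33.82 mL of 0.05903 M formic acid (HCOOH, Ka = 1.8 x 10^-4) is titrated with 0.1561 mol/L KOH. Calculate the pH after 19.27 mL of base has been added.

12.28

n(acid) = 0.05903 x 0.03382 = 0.001996 mol; n(KOH) added = 0.1561 x 0.01927 = 0.003008 mol.
Base is in excess by 0.003008 - 0.001996 = 0.001012 mol in a total volume of 0.05309 L.
[OH^-] = 0.001012/0.05309 = 0.01906 M, so pOH = 1.72 and pH = 14.00 - 1.72 = 12.28.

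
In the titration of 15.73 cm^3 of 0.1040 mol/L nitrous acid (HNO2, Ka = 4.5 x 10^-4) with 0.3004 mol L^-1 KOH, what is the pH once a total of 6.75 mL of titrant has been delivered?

n(acid) = 0.1040 x 0.01573 = 0.001636 mol; n(KOH) added = 0.3004 x 0.006750 = 0.002028 mol.
Base is in excess by 0.002028 - 0.001636 = 0.0003918 mol in a total volume of 0.02248 L.
[OH^-] = 0.0003918/0.02248 = 0.01743 M, so pOH = 1.76 and pH = 14.00 - 1.76 = 12.24.

12.24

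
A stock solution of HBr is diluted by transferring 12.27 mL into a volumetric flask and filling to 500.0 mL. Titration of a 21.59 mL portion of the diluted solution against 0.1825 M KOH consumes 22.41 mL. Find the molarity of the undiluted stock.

n(KOH) = 0.1825 x 0.02241 = 0.004090 mol.
n(HBr) in the aliquot = 0.004090 mol.
[diluted HBr] = 0.004090 / 0.02159 = 0.1894 M.
Dilution factor = 500.0/12.27 = 40.75, so [stock] = 0.1894 x 40.75 = 7.72 M.

7.72 M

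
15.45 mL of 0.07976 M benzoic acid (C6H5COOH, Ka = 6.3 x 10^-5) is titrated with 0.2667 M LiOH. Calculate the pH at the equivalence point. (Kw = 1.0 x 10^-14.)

n(C6H5COOH) = 0.07976 x 0.01545 = 0.001232 mol; V(LiOH) at equivalence = 0.001232/0.2667 = 0.004621 L.
At equivalence all the acid is converted to C6H5COO-; total volume = 0.01545 + 0.004621 = 0.02007 L, so [C6H5COO-] = 0.001232/0.02007 = 0.06140 M.
Kb = Kw/Ka = 1.0e-14 / 6.3 x 10^-5 = 1.59e-10.
[OH^-] = sqrt(Kb x [C6H5COO-]) = sqrt(1.59e-10 x 0.06140) = 3.12e-6 M.
pOH = 5.51, so pH = 14.00 - 5.51 = 8.49.

8.49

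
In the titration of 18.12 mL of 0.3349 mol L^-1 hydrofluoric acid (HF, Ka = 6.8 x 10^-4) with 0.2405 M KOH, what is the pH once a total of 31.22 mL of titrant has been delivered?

n(acid) = 0.3349 x 0.01812 = 0.006068 mol; n(KOH) added = 0.2405 x 0.03122 = 0.007508 mol.
Base is in excess by 0.007508 - 0.006068 = 0.001440 mol in a total volume of 0.04934 L.
[OH^-] = 0.001440/0.04934 = 0.02919 M, so pOH = 1.53 and pH = 14.00 - 1.53 = 12.47.

12.47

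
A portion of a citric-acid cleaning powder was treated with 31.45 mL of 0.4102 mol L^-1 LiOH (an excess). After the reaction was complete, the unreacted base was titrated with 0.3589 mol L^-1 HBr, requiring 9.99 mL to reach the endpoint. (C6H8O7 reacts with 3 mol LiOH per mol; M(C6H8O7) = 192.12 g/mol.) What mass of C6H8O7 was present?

0.597 g

Total n(LiOH) added = 0.4102 x 0.03145 = 0.01290 mol.
n(HBr) used = 0.3589 x 0.009990 = 0.003585 mol, which equals the excess n(LiOH).
So n(LiOH) consumed by the sample = 0.01290 - 0.003585 = 0.009315 mol.
n(C6H8O7) = 0.009315 / 3 = 0.003105 mol.
mass = 0.003105 mol x 192.12 g/mol = 0.597 g.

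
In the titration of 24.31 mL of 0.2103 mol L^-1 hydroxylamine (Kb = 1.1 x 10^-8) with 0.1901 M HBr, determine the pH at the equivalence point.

n(NH2OH) = 0.2103 x 0.02431 = 0.005112 mol; V(HBr) at equivalence = 0.005112/0.1901 = 0.02689 L.
At equivalence the base is fully converted to NH3OH+; total volume = 0.05120 L, so [NH3OH+] = 0.005112/0.05120 = 0.09985 M.
Ka(NH3OH+) = Kw/Kb = 1.0e-14 / 1.1 x 10^-8 = 9.09e-7.
[H^+] = sqrt(Ka x [NH3OH+]) = sqrt(9.09e-7 x 0.09985) = 0.000301 M.
pH = -log(0.000301) = 3.52.

3.52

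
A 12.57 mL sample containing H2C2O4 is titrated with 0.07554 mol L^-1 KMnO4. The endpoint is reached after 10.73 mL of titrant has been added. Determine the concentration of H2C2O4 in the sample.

n(KMnO4) = 0.07554 x 0.01073 = 0.0008105 mol.
From the balanced equation, 2 mol KMnO4 reacts with 5 mol H2C2O4, so n(H2C2O4) = 0.0008105 x 5/2 = 0.002026 mol.
[H2C2O4] = 0.002026 / 0.01257 L = 0.161 M.

0.161 M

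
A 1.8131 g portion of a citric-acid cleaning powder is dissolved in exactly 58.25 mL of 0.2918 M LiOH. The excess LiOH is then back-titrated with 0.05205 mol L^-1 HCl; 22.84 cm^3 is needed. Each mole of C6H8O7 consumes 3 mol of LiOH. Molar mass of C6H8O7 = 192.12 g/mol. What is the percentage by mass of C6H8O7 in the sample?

Total n(LiOH) added = 0.2918 x 0.05825 = 0.01700 mol.
n(HCl) used = 0.05205 x 0.02284 = 0.001189 mol, which equals the excess n(LiOH).
So n(LiOH) consumed by the sample = 0.01700 - 0.001189 = 0.01581 mol.
n(C6H8O7) = 0.01581 / 3 = 0.005270 mol.
mass C6H8O7 = 0.005270 x 192.12 = 1.012 g, so %C6H8O7 = 1.012/1.8131 x 100 = 55.8%.

55.8%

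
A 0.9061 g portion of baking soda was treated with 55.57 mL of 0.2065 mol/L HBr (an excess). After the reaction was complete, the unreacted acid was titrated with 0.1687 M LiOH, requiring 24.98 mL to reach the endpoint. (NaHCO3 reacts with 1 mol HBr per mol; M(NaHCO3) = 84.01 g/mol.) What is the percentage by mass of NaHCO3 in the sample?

Total n(HBr) added = 0.2065 x 0.05557 = 0.01148 mol.
n(LiOH) used = 0.1687 x 0.02498 = 0.004214 mol, which equals the excess n(HBr).
So n(HBr) consumed by the sample = 0.01148 - 0.004214 = 0.007261 mol.
n(NaHCO3) = 0.007261 / 1 = 0.007261 mol.
mass NaHCO3 = 0.007261 x 84.01 = 0.6100 g, so %NaHCO3 = 0.6100/0.9061 x 100 = 67.3%.

67.3%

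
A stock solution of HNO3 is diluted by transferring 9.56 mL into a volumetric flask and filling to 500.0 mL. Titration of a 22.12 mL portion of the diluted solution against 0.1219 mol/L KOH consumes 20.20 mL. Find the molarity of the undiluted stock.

5.82 M

n(KOH) = 0.1219 x 0.02020 = 0.002462 mol.
n(HNO3) in the aliquot = 0.002462 mol.
[diluted HNO3] = 0.002462 / 0.02212 = 0.1113 M.
Dilution factor = 500.0/9.560 = 52.30, so [stock] = 0.1113 x 52.30 = 5.82 M.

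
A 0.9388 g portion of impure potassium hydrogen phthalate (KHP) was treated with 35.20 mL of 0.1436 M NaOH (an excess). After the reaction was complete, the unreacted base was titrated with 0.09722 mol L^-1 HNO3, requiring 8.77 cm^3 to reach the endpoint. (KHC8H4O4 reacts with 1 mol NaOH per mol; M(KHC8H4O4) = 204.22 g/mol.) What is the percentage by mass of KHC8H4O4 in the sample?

91.4%

Total n(NaOH) added = 0.1436 x 0.03520 = 0.005055 mol.
n(HNO3) used = 0.09722 x 0.008770 = 0.0008526 mol, which equals the excess n(NaOH).
So n(NaOH) consumed by the sample = 0.005055 - 0.0008526 = 0.004202 mol.
n(KHC8H4O4) = 0.004202 / 1 = 0.004202 mol.
mass KHC8H4O4 = 0.004202 x 204.22 = 0.8582 g, so %KHC8H4O4 = 0.8582/0.9388 x 100 = 91.4%.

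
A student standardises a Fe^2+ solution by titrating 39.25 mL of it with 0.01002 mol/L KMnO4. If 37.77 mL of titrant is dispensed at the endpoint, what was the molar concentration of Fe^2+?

n(KMnO4) = 0.01002 x 0.03777 = 0.0003785 mol.
From the balanced equation, 1 mol KMnO4 reacts with 5 mol Fe^2+, so n(Fe^2+) = 0.0003785 x 5/1 = 0.001892 mol.
[Fe^2+] = 0.001892 / 0.03925 L = 0.0482 M.

0.0482 M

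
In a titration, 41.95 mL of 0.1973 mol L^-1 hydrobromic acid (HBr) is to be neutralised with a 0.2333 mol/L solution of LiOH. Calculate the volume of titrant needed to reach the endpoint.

n(HBr) = 0.1973 mol/L x 0.04195 L = 0.008277 mol.
At equivalence n(LiOH) = n(HBr) = 0.008277 mol.
V(LiOH) = 0.008277 / 0.2333 = 0.03548 L = 35.5 mL.

35.5 mL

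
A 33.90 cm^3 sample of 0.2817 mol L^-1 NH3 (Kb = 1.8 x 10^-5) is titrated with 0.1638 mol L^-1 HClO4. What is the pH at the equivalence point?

n(NH3) = 0.2817 x 0.03390 = 0.009550 mol; V(HClO4) at equivalence = 0.009550/0.1638 = 0.05830 L.
At equivalence the base is fully converted to NH4+; total volume = 0.09220 L, so [NH4+] = 0.009550/0.09220 = 0.1036 M.
Ka(NH4+) = Kw/Kb = 1.0e-14 / 1.8 x 10^-5 = 5.56e-10.
[H^+] = sqrt(Ka x [NH4+]) = sqrt(5.56e-10 x 0.1036) = 7.59e-6 M.
pH = -log(7.59e-6) = 5.12.

5.12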